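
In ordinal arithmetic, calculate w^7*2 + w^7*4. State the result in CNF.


Ordinal addition w^7*2 + w^7*4:
Both terms have the same exponent 7.
w^e*c + w^e*d = w^e*(c+d).
Result = w^7*(2+4) = w^7*6

w^7*6


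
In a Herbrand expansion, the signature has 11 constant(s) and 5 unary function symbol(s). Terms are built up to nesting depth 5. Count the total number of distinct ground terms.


Herbrand terms by depth:
Depth 0: 11 constants
Depth 1: 55 new terms (running total: 66)
Depth 2: 275 new terms (running total: 341)
Depth 3: 1375 new terms (running total: 1716)
Depth 4: 6875 new terms (running total: 8591)
Depth 5: 34375 new terms (running total: 42966)
Total distinct ground terms = 42966

42966


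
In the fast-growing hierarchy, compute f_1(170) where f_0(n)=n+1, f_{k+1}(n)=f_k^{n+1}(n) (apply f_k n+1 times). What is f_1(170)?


f_1(170) = f_0^171(170)
f_0 adds 1 each time, applied 171 times.
f_1(170) = 170 + 171 = 341

341


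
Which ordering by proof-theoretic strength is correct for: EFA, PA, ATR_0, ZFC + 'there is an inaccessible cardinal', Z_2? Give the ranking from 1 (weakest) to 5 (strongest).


Ordering by consistency strength:
1. EFA
2. PA
3. ATR_0
4. Z_2
5. ZFC + 'there is an inaccessible cardinal'


EFA=1, PA=2, ATR_0=3, ZFC + 'there is an inaccessible cardinal'=5, Z_2=4


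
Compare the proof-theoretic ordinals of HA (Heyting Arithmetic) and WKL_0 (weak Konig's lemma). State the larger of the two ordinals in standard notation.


Proof-theoretic ordinal of HA (Heyting Arithmetic): epsilon_0
Proof-theoretic ordinal of WKL_0 (weak Konig's lemma): omega^omega
Comparing: omega^omega < epsilon_0.
The larger ordinal is epsilon_0 (from HA (Heyting Arithmetic)).

epsilon_0


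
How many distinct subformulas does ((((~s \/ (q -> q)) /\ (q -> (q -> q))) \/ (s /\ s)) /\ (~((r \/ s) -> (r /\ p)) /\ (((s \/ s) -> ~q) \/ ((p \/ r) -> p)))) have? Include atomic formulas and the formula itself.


Formula: ((((~s \/ (q -> q)) /\ (q -> (q -> q))) \/ (s /\ s)) /\ (~((r \/ s) -> (r /\ p)) /\ (((s \/ s) -> ~q) \/ ((p \/ r) -> p))))
Subformulas found:
  1. r
  2. q
  3. s
  4. p
  5. ~s
  6. ~q
  7. (s \/ s)
  8. (r \/ s)
  9. (r /\ p)
  10. (s /\ s)
  11. (q -> q)
  12. (p \/ r)
  13. (q -> (q -> q))
  14. ((p \/ r) -> p)
  15. (~s \/ (q -> q))
  16. ((s \/ s) -> ~q)
  17. ((r \/ s) -> (r /\ p))
  18. ~((r \/ s) -> (r /\ p))
  19. (((s \/ s) -> ~q) \/ ((p \/ r) -> p))
  20. ((~s \/ (q -> q)) /\ (q -> (q -> q)))
  21. (((~s \/ (q -> q)) /\ (q -> (q -> q))) \/ (s /\ s))
  22. (~((r \/ s) -> (r /\ p)) /\ (((s \/ s) -> ~q) \/ ((p \/ r) -> p)))
  23. ((((~s \/ (q -> q)) /\ (q -> (q -> q))) \/ (s /\ s)) /\ (~((r \/ s) -> (r /\ p)) /\ (((s \/ s) -> ~q) \/ ((p \/ r) -> p))))
Total distinct subformulas = 23

23


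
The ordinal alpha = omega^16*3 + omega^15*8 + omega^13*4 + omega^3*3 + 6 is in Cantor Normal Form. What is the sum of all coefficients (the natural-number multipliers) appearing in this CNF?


CNF: omega^16*3 + omega^15*8 + omega^13*4 + omega^3*3 + 6
Coefficients: 3 + 8 + 4 + 3 + 6 = 24

24


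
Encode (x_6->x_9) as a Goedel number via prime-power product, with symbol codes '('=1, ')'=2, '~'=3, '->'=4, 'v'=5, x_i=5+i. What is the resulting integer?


Formula: (x_6->x_9)
Symbol codes: [1, 11, 4, 14, 2]
Primes: [2, 3, 5, 7, 11]
p_1^1 = 2^1 = 2
p_2^11 = 3^11 = 177147
p_3^4 = 5^4 = 625
p_4^14 = 7^14 = 678223072849
p_5^2 = 11^2 = 121
Product = 18171958881254747703750

18171958881254747703750


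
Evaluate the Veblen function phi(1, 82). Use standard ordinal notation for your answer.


phi(1, 82):
phi(1, beta) = epsilon_beta (the beta-th epsilon number).
phi(1, 82) = epsilon_82

epsilon_82


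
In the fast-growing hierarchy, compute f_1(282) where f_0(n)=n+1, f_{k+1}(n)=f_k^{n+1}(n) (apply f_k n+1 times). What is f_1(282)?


f_1(282) = f_0^283(282)
f_0 adds 1 each time, applied 283 times.
f_1(282) = 282 + 283 = 565

565


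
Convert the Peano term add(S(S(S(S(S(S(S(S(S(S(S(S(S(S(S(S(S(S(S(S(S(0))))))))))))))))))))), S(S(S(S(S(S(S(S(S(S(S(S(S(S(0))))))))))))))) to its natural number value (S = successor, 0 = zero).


add(S^21(0), S^14(0)):
S^21(0) = 21
S^14(0) = 14
21 + 14 = 35

35


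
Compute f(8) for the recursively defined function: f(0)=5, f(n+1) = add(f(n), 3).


f(0) = 5
f(1) = add(f(0), 3) = add(5, 3) = 8
f(2) = add(f(1), 3) = add(8, 3) = 11
f(3) = add(f(2), 3) = add(11, 3) = 14
f(4) = add(f(3), 3) = add(14, 3) = 17
f(5) = add(f(4), 3) = add(17, 3) = 20
f(6) = add(f(5), 3) = add(20, 3) = 23
f(7) = add(f(6), 3) = add(23, 3) = 26
f(8) = add(f(7), 3) = add(26, 3) = 29


29


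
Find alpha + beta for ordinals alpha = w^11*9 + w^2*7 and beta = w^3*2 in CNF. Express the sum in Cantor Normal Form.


Ordinal addition (w^11*9 + w^2*7) + w^3*2:
alpha's leading term has exponent 11 > beta's exponent 3, so it survives.
alpha's tail term has exponent 2 < beta's exponent 3, so it is absorbed by beta.
In ordinal addition, any term followed by a strictly larger-exponent term is absorbed.
Result = w^11*9 + w^3*2

w^11*9 + w^3*2


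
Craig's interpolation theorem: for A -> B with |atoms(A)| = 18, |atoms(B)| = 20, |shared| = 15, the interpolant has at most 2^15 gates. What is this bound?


Shared atoms = 15
Craig interpolant size bound = 2^15
= 32768

32768


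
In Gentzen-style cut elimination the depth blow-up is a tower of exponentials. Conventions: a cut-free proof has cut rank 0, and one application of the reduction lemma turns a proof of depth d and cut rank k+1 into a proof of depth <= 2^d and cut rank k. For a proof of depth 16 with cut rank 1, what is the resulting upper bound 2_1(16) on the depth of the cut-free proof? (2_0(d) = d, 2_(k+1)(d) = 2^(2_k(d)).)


Each rank reduction sends depth d to at most 2^d; cut rank r needs r reductions.
2_0(16) = 16
2_1(16) = 2^16 = 65536
Cut-free depth bound = 65536

65536


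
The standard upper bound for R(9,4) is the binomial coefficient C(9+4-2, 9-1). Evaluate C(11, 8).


R(9,4) <= C(9+4-2, 9-1) = C(11, 8)
C(11, 8) = 11! / (8! * 3!)
= 165

165


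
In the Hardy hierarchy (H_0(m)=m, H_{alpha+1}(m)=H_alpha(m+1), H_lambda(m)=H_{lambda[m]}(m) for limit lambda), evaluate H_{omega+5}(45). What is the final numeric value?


H_{omega+5}(45):
Unwind the 5 successor steps: H_{omega+5}(45) = H_omega(45+5) = H_omega(50).
H_omega(m) = H_m(m) = m + m = 2m.
Result = 2 * 50 = 100

100


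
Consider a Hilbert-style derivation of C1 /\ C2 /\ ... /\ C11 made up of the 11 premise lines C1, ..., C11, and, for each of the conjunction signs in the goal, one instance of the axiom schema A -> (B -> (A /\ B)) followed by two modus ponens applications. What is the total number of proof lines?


Conjoining 11 premises:
- 11 premise lines
- the goal has 10 conjunction signs; each costs 1 axiom instance + 2 MP = 3 lines: 3 * 10 = 30
Total = 11 + 30 = 41 lines.

41


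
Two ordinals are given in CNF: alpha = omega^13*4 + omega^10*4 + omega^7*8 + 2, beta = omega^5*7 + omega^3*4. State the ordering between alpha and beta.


Compare term by term from highest exponent:
alpha = omega^13*4 + omega^10*4 + omega^7*8 + 2
beta = omega^5*7 + omega^3*4
Term 1: alpha has omega^13*4, beta has omega^5*7
Term 2: alpha has omega^10*4, beta has omega^3*4
Term 3: alpha has omega^7*8, beta has omega^0*0
Term 4: alpha has omega^0*2, beta has omega^0*0
Result: alpha > beta

alpha > beta


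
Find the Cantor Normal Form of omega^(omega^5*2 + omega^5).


omega^(omega^5*2 + omega^5):
Both terms of the exponent have the same exponent 5, so they merge: omega^5*2 + omega^5 = omega^5*(2+1) = omega^5*3.
omega raised to a CNF ordinal is a single CNF term: Result = omega^(omega^5*3)

omega^(omega^5*3)


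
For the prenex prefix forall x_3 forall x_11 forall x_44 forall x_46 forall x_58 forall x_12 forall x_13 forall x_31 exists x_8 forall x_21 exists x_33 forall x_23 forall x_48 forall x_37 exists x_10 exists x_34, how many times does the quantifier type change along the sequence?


Walk the prefix and count type changes:
  position 1: forall -> forall
  position 2: forall -> forall
  position 3: forall -> forall
  position 4: forall -> forall
  position 5: forall -> forall
  position 6: forall -> forall
  position 7: forall -> forall
  position 8: forall -> exists <-- alternation
  position 9: exists -> forall <-- alternation
  position 10: forall -> exists <-- alternation
  position 11: exists -> forall <-- alternation
  position 12: forall -> forall
  position 13: forall -> forall
  position 14: forall -> exists <-- alternation
  position 15: exists -> exists
Total alternations = 5

5


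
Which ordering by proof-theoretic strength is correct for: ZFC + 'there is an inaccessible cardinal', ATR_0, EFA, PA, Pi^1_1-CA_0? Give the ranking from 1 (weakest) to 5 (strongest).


Ordering by consistency strength:
1. EFA
2. PA
3. ATR_0
4. Pi^1_1-CA_0
5. ZFC + 'there is an inaccessible cardinal'


ZFC + 'there is an inaccessible cardinal'=5, ATR_0=3, EFA=1, PA=2, Pi^1_1-CA_0=4


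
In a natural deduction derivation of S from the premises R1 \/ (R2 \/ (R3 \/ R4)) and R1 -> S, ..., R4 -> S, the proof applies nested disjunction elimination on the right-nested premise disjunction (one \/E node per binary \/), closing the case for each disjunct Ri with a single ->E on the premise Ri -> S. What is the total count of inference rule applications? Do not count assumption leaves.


The premise R1 \/ (R2 \/ (R3 \/ R4)) contains 4 disjuncts, hence 3 binary \/ connectives.
- Each binary \/ is eliminated once: 3 \/E nodes.
- Each of the 4 cases Ri derives S by one ->E with Ri -> S: 4 ->E nodes.
Total = 3 + 4 = 7

7


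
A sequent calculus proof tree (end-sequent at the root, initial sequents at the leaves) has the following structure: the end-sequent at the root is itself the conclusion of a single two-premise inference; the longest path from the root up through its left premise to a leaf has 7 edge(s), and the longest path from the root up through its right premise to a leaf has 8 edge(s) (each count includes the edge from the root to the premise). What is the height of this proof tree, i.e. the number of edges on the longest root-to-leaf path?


Longest path through the left premise: 7 edges (measured from the branching sequent)
Longest path through the right premise: 8 edges
Height of the subtree rooted at the branching sequent: max(7, 8) = 8
The branching sequent is the root itself.
Total height = 8

8


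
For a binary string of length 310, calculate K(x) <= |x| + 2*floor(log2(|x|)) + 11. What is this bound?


floor(log2(310)) = 8
2 * 8 = 16
K(x) <= 310 + 16 + 11 = 337

337


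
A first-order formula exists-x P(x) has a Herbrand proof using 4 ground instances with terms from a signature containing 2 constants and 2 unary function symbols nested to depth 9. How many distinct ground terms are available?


Herbrand terms by depth:
Depth 0: 2 constants
Depth 1: 4 new terms (running total: 6)
Depth 2: 8 new terms (running total: 14)
Depth 3: 16 new terms (running total: 30)
Depth 4: 32 new terms (running total: 62)
Depth 5: 64 new terms (running total: 126)
Depth 6: 128 new terms (running total: 254)
Depth 7: 256 new terms (running total: 510)
Depth 8: 512 new terms (running total: 1022)
Depth 9: 1024 new terms (running total: 2046)
Total distinct ground terms = 2046

2046


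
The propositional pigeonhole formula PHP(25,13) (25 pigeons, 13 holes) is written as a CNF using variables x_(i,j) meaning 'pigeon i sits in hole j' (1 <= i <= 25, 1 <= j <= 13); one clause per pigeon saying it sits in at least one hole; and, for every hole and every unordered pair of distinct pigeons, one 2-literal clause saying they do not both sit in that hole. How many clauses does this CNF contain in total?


PHP(25,13): 25 pigeons, 13 holes, 25*13 = 325 variables.
- pigeon clauses: one per pigeon -> 25 clauses
- hole clauses: 13 holes * C(25,2) = 13 * 300 -> 3900 clauses
Total clauses = 25 + 3900 = 3925

3925


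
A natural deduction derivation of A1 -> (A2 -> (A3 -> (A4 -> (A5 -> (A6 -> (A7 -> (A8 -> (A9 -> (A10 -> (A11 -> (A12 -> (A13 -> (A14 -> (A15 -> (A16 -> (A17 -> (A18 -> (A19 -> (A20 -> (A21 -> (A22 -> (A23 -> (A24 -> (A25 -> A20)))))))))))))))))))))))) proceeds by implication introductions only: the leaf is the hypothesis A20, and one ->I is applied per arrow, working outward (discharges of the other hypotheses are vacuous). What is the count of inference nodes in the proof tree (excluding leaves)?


The formula has 25 arrows (->); its innermost consequent A20 is one of the antecedents,
so the proof starts from the hypothesis leaf A20 (not a rule application) and closes one arrow per ->I.
Building A1 -> (A2 -> (A3 -> (A4 -> (A5 -> (A6 -> (A7 -> (A8 -> (A9 -> (A10 -> (A11 -> (A12 -> (A13 -> (A14 -> (A15 -> (A16 -> (A17 -> (A18 -> (A19 -> (A20 -> (A21 -> (A22 -> (A23 -> (A24 -> (A25 -> A20)))))))))))))))))))))))) therefore takes 25 nested implication introductions.
Total inference nodes = 25

25


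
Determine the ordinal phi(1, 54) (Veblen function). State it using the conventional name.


phi(1, 54):
phi(1, beta) = epsilon_beta (the beta-th epsilon number).
phi(1, 54) = epsilon_54

epsilon_54


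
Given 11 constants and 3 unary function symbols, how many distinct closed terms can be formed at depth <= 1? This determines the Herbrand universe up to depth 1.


Herbrand terms by depth:
Depth 0: 11 constants
Depth 1: 33 new terms (running total: 44)
Total distinct ground terms = 44

44


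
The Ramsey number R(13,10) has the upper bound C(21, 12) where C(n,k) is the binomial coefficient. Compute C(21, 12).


R(13,10) <= C(13+10-2, 13-1) = C(21, 12)
C(21, 12) = 21! / (12! * 9!)
= 293930

293930


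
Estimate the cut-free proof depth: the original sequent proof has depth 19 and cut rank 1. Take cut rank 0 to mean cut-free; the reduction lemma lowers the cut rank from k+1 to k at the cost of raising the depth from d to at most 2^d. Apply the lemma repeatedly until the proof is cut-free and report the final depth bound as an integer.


Each rank reduction sends depth d to at most 2^d; cut rank r needs r reductions.
2_0(19) = 19
2_1(19) = 2^19 = 524288
Cut-free depth bound = 524288

524288


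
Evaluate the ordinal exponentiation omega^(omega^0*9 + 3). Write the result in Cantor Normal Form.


omega^(omega^0*9 + 3):
omega^0 = 1, so the exponent is 9 + 3 = 12 (finite ordinal addition).
Result = omega^12, already a single CNF term.

omega^12


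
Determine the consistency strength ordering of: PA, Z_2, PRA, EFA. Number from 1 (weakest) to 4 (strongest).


Ordering by consistency strength:
1. EFA
2. PRA
3. PA
4. Z_2


PA=3, Z_2=4, PRA=2, EFA=1


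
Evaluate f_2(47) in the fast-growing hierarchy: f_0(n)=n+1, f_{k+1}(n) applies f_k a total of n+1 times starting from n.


f_2(47) = f_1^48(47)
f_1(m) = 2m + 1.
Iterating: f_1^k(n) = 2^k*(n+1) - 1.
f_2(47) = 2^48*(47+1) - 1 = 281474976710656*48 - 1 = 13510798882111487

13510798882111487


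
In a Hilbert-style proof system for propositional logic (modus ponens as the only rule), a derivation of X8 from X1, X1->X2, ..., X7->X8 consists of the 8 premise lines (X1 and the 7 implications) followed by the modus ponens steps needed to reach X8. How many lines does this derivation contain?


We have 8 premise lines: X1 and 7 implications.
Each implication is detached once by MP, giving 7 MP lines.
8 premise lines + 7 MP lines = 15 total lines.

15


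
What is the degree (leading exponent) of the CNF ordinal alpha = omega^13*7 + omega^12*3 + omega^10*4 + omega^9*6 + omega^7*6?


CNF: omega^13*7 + omega^12*3 + omega^10*4 + omega^9*6 + omega^7*6
The leading term is omega^13*7, which has exponent 13.

13


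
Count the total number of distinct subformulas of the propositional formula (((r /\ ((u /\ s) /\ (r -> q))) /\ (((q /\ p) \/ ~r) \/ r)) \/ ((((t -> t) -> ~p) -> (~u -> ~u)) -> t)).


Formula: (((r /\ ((u /\ s) /\ (r -> q))) /\ (((q /\ p) \/ ~r) \/ r)) \/ ((((t -> t) -> ~p) -> (~u -> ~u)) -> t))
Subformulas found:
  1. r
  2. q
  3. u
  4. s
  5. t
  6. p
  7. ~p
  8. ~u
  9. ~r
  10. (r -> q)
  11. (t -> t)
  12. (q /\ p)
  13. (u /\ s)
  14. (~u -> ~u)
  15. ((q /\ p) \/ ~r)
  16. ((t -> t) -> ~p)
  17. ((u /\ s) /\ (r -> q))
  18. (((q /\ p) \/ ~r) \/ r)
  19. (r /\ ((u /\ s) /\ (r -> q)))
  20. (((t -> t) -> ~p) -> (~u -> ~u))
  21. ((((t -> t) -> ~p) -> (~u -> ~u)) -> t)
  22. ((r /\ ((u /\ s) /\ (r -> q))) /\ (((q /\ p) \/ ~r) \/ r))
  23. (((r /\ ((u /\ s) /\ (r -> q))) /\ (((q /\ p) \/ ~r) \/ r)) \/ ((((t -> t) -> ~p) -> (~u -> ~u)) -> t))
Total distinct subformulas = 23

23


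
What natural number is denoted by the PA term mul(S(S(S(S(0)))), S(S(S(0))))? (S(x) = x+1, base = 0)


mul(S^4(0), S^3(0)):
S^4(0) = 4
S^3(0) = 3
4 * 3 = 12

12


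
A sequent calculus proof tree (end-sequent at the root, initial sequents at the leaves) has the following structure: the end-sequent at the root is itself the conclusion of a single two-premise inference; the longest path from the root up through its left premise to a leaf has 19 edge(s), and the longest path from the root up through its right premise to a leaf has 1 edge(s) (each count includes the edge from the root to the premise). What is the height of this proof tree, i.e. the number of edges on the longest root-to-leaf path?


Longest path through the left premise: 19 edges (measured from the branching sequent)
Longest path through the right premise: 1 edges
Height of the subtree rooted at the branching sequent: max(19, 1) = 19
The branching sequent is the root itself.
Total height = 19

19


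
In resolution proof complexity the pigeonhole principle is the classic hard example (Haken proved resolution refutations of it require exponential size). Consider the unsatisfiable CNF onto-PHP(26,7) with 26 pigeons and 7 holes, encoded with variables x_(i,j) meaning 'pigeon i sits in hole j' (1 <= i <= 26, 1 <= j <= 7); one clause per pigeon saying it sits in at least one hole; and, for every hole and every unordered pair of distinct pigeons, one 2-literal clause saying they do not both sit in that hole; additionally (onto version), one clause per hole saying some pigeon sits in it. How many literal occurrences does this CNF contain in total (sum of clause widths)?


onto-PHP(26,7): 26 pigeons, 7 holes, 26*7 = 182 variables.
- pigeon clauses: one per pigeon -> 26 clauses of width 7 -> 182 literals
- hole clauses: 7 holes * C(26,2) = 7 * 325 -> 2275 clauses of width 2 -> 4550 literals
- onto clauses: one per hole -> 7 clauses of width 26 -> 182 literals
Total literal occurrences = 182 + 4550 + 182 = 4914

4914


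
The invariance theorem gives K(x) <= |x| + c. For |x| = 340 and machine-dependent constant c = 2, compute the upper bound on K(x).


K(x) <= |x| + c = 340 + 2 = 342

342


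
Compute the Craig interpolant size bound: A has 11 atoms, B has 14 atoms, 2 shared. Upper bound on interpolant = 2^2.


Shared atoms = 2
Craig interpolant size bound = 2^2
= 4

4


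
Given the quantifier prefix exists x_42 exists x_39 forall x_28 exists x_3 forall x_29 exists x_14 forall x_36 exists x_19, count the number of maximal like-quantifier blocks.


Alternations = 6.
Blocks = alternations + 1 = 7

7


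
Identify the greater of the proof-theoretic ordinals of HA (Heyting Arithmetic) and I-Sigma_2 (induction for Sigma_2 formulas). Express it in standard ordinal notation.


Proof-theoretic ordinal of HA (Heyting Arithmetic): epsilon_0
Proof-theoretic ordinal of I-Sigma_2 (induction for Sigma_2 formulas): omega^(omega^omega)
Comparing: omega^(omega^omega) < epsilon_0.
The larger ordinal is epsilon_0 (from HA (Heyting Arithmetic)).

epsilon_0


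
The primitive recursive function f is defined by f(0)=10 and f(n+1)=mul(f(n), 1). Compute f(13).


f(0) = 10
f(1) = mul(f(0), 1) = mul(10, 1) = 10
f(2) = mul(f(1), 1) = mul(10, 1) = 10
f(3) = mul(f(2), 1) = mul(10, 1) = 10
f(4) = mul(f(3), 1) = mul(10, 1) = 10
f(5) = mul(f(4), 1) = mul(10, 1) = 10
f(6) = mul(f(5), 1) = mul(10, 1) = 10
f(7) = mul(f(6), 1) = mul(10, 1) = 10
f(8) = mul(f(7), 1) = mul(10, 1) = 10
f(9) = mul(f(8), 1) = mul(10, 1) = 10
f(10) = mul(f(9), 1) = mul(10, 1) = 10
f(11) = mul(f(10), 1) = mul(10, 1) = 10
f(12) = mul(f(11), 1) = mul(10, 1) = 10
f(13) = mul(f(12), 1) = mul(10, 1) = 10


10


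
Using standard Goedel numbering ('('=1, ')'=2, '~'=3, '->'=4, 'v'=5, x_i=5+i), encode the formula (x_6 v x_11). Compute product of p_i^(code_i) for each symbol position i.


Formula: (x_6 v x_11)
Symbol codes: [1, 11, 5, 16, 2]
Primes: [2, 3, 5, 7, 11]
p_1^1 = 2^1 = 2
p_2^11 = 3^11 = 177147
p_3^5 = 5^5 = 3125
p_4^16 = 7^16 = 33232930569601
p_5^2 = 11^2 = 121
Product = 4452129925907413187418750

4452129925907413187418750


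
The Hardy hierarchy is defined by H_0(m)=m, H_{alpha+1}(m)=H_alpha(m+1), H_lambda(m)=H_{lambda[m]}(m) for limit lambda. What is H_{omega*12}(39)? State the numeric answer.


H_{omega*12}(39):
For the Hardy hierarchy, H_{omega*k}(n) = 2^k * n.
2^12 = 4096.
4096 * 39 = 159744

159744


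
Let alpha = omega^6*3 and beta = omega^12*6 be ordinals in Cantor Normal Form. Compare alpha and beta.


Compare term by term from highest exponent:
alpha = omega^6*3
beta = omega^12*6
Term 1: alpha has omega^6*3, beta has omega^12*6
Result: alpha < beta

alpha < beta


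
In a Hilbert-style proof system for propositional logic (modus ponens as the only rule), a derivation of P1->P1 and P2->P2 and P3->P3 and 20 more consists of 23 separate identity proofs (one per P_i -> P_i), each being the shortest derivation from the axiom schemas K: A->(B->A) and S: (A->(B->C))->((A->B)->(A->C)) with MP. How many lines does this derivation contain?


The shortest proof of A->A from K and S in the Hilbert calculus has exactly 5 lines:
(1) K instance A->((A->A)->A), (2) S instance, (3) MP on 1,2, (4) K instance A->(A->A), (5) MP on 3,4.
For 23 independent identities: 23 * 5 = 115 lines total.

115


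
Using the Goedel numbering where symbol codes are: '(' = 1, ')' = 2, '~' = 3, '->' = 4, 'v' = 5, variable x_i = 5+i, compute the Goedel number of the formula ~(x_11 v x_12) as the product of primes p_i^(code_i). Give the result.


Formula: ~(x_11 v x_12)
Symbol codes: [3, 1, 16, 5, 17, 2]
Primes: [2, 3, 5, 7, 11, 13]
p_1^3 = 2^3 = 8
p_2^1 = 3^1 = 3
p_3^16 = 5^16 = 152587890625
p_4^5 = 7^5 = 16807
p_5^17 = 11^17 = 505447028499293771
p_6^2 = 13^2 = 169
Product = 5257555470519688253738865966796875000

5257555470519688253738865966796875000


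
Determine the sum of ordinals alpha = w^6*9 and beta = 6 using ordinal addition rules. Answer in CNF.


Ordinal addition w^6*9 + 6:
Leading exponent of alpha (6) > leading exponent of beta (0).
Since alpha's term has higher exponent than beta's leading term,
the sum is simply alpha followed by beta.
Result = w^6*9 + 6

w^6*9 + 6


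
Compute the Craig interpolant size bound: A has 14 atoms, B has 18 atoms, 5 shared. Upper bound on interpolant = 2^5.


Shared atoms = 5
Craig interpolant size bound = 2^5
= 32

32


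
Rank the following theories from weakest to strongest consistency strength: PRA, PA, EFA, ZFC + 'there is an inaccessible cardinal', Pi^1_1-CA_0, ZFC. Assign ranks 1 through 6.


Ordering by consistency strength:
1. EFA
2. PRA
3. PA
4. Pi^1_1-CA_0
5. ZFC
6. ZFC + 'there is an inaccessible cardinal'


PRA=2, PA=3, EFA=1, ZFC + 'there is an inaccessible cardinal'=6, Pi^1_1-CA_0=4, ZFC=5


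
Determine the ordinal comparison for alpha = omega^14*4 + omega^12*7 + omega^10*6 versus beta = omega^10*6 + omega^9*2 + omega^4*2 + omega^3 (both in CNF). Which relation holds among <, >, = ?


Compare term by term from highest exponent:
alpha = omega^14*4 + omega^12*7 + omega^10*6
beta = omega^10*6 + omega^9*2 + omega^4*2 + omega^3
Term 1: alpha has omega^14*4, beta has omega^10*6
Term 2: alpha has omega^12*7, beta has omega^9*2
Term 3: alpha has omega^10*6, beta has omega^4*2
Term 4: alpha has omega^0*0, beta has omega^3*1
Result: alpha > beta

alpha > beta


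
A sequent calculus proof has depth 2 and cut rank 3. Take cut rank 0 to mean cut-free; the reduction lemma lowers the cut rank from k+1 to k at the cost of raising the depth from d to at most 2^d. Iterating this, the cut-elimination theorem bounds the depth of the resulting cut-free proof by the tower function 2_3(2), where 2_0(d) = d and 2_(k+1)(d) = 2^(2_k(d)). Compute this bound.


Each rank reduction sends depth d to at most 2^d; cut rank r needs r reductions.
2_0(2) = 2
2_1(2) = 2^2 = 4
2_2(2) = 2^4 = 16
2_3(2) = 2^16 = 65536
Cut-free depth bound = 65536

65536


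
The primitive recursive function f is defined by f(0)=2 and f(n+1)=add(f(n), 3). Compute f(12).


f(0) = 2
f(1) = add(f(0), 3) = add(2, 3) = 5
f(2) = add(f(1), 3) = add(5, 3) = 8
f(3) = add(f(2), 3) = add(8, 3) = 11
f(4) = add(f(3), 3) = add(11, 3) = 14
f(5) = add(f(4), 3) = add(14, 3) = 17
f(6) = add(f(5), 3) = add(17, 3) = 20
f(7) = add(f(6), 3) = add(20, 3) = 23
f(8) = add(f(7), 3) = add(23, 3) = 26
f(9) = add(f(8), 3) = add(26, 3) = 29
f(10) = add(f(9), 3) = add(29, 3) = 32
f(11) = add(f(10), 3) = add(32, 3) = 35
f(12) = add(f(11), 3) = add(35, 3) = 38


38


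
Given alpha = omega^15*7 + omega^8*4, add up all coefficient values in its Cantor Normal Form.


CNF: omega^15*7 + omega^8*4
Coefficients: 7 + 4 = 11

11


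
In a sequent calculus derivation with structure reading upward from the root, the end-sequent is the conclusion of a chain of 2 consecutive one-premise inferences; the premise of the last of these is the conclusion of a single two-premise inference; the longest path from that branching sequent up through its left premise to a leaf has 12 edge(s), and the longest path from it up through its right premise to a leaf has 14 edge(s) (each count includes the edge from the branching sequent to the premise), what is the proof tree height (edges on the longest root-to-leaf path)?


Longest path through the left premise: 12 edges (measured from the branching sequent)
Longest path through the right premise: 14 edges
Height of the subtree rooted at the branching sequent: max(12, 14) = 14
The branching sequent sits 2 edges above the root (the chain of one-premise inferences), so height = 14 + 2 = 16

16


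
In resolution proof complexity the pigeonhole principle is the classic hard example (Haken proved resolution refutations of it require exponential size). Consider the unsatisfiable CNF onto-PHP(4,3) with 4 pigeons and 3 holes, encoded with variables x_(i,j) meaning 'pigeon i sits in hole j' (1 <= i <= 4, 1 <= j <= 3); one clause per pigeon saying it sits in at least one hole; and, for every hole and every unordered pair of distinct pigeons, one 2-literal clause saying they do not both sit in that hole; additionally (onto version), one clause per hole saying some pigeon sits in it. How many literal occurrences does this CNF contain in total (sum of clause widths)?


onto-PHP(4,3): 4 pigeons, 3 holes, 4*3 = 12 variables.
- pigeon clauses: one per pigeon -> 4 clauses of width 3 -> 12 literals
- hole clauses: 3 holes * C(4,2) = 3 * 6 -> 18 clauses of width 2 -> 36 literals
- onto clauses: one per hole -> 3 clauses of width 4 -> 12 literals
Total literal occurrences = 12 + 36 + 12 = 60

60


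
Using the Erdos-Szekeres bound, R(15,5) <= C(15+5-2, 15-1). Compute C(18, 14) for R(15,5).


R(15,5) <= C(15+5-2, 15-1) = C(18, 14)
C(18, 14) = 18! / (14! * 4!)
= 3060

3060


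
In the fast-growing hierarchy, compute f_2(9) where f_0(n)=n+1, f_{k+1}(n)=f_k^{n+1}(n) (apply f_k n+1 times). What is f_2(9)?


f_2(9) = f_1^10(9)
f_1(m) = 2m + 1.
Iterating: f_1^k(n) = 2^k*(n+1) - 1.
f_2(9) = 2^10*(9+1) - 1 = 1024*10 - 1 = 10239

10239


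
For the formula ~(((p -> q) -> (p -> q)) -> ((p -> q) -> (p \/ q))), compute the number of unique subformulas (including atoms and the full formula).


Formula: ~(((p -> q) -> (p -> q)) -> ((p -> q) -> (p \/ q)))
Subformulas found:
  1. q
  2. p
  3. (p \/ q)
  4. (p -> q)
  5. ((p -> q) -> (p -> q))
  6. ((p -> q) -> (p \/ q))
  7. (((p -> q) -> (p -> q)) -> ((p -> q) -> (p \/ q)))
  8. ~(((p -> q) -> (p -> q)) -> ((p -> q) -> (p \/ q)))
Total distinct subformulas = 8

8


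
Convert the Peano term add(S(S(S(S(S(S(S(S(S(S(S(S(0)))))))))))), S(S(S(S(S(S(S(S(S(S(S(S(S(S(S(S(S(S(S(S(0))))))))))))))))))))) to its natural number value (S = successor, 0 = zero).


add(S^12(0), S^20(0)):
S^12(0) = 12
S^20(0) = 20
12 + 20 = 32

32


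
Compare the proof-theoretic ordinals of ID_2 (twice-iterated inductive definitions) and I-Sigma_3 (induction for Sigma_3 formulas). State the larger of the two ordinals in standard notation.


Proof-theoretic ordinal of ID_2 (twice-iterated inductive definitions): psi_0(epsilon_{Omega_2+1})
Proof-theoretic ordinal of I-Sigma_3 (induction for Sigma_3 formulas): omega^(omega^(omega^omega))
Comparing: omega^(omega^(omega^omega)) < psi_0(epsilon_{Omega_2+1}).
The larger ordinal is psi_0(epsilon_{Omega_2+1}) (from ID_2 (twice-iterated inductive definitions)).

psi_0(epsilon_{Omega_2+1})


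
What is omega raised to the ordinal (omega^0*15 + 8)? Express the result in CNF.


omega^(omega^0*15 + 8):
omega^0 = 1, so the exponent is 15 + 8 = 23 (finite ordinal addition).
Result = omega^23, already a single CNF term.

omega^23


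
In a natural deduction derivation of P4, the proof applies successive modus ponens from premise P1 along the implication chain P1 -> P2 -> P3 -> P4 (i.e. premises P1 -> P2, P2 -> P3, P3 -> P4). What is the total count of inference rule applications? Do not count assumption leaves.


We have a chain: P1 -> P2 -> P3 -> P4.
Each modus ponens application produces the next variable.
The chain has 4 propositions, so 4-1 = 3 modus ponens steps.
Total inference nodes = 3

3


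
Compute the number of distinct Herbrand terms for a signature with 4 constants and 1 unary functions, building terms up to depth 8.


Herbrand terms by depth:
Depth 0: 4 constants
Depth 1: 4 new terms (running total: 8)
Depth 2: 4 new terms (running total: 12)
Depth 3: 4 new terms (running total: 16)
Depth 4: 4 new terms (running total: 20)
Depth 5: 4 new terms (running total: 24)
Depth 6: 4 new terms (running total: 28)
Depth 7: 4 new terms (running total: 32)
Depth 8: 4 new terms (running total: 36)
Total distinct ground terms = 36

36


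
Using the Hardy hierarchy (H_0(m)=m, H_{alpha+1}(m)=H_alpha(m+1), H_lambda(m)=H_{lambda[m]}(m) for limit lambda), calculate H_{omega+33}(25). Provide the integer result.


H_{omega+33}(25):
Unwind the 33 successor steps: H_{omega+33}(25) = H_omega(25+33) = H_omega(58).
H_omega(m) = H_m(m) = m + m = 2m.
Result = 2 * 58 = 116

116


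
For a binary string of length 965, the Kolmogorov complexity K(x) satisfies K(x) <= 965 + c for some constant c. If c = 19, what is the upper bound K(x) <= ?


K(x) <= |x| + c = 965 + 19 = 984

984


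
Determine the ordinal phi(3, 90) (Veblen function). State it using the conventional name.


phi(3, 90):
phi(3, beta) = eta_beta (the beta-th eta number, fixed point of zeta).
phi(3, 90) = eta_90

eta_90


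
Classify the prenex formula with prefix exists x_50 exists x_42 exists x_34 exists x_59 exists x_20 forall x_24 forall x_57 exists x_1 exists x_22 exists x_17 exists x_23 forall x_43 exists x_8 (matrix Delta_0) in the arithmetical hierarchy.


Leading quantifier is exists, so the class is Sigma.
Number of quantifier blocks = alternations + 1 = 4 + 1 = 5.
Classification: Sigma_5

Sigma_5


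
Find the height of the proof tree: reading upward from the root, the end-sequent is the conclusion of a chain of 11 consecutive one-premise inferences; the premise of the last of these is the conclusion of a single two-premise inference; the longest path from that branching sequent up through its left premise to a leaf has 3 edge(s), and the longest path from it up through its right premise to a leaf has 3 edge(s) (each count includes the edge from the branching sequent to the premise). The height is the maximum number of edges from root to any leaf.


Longest path through the left premise: 3 edges (measured from the branching sequent)
Longest path through the right premise: 3 edges
Height of the subtree rooted at the branching sequent: max(3, 3) = 3
The branching sequent sits 11 edges above the root (the chain of one-premise inferences), so height = 3 + 11 = 14

14


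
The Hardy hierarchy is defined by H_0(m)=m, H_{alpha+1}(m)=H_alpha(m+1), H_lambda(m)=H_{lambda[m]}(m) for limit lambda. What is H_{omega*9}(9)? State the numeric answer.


H_{omega*9}(9):
For the Hardy hierarchy, H_{omega*k}(n) = 2^k * n.
2^9 = 512.
512 * 9 = 4608

4608


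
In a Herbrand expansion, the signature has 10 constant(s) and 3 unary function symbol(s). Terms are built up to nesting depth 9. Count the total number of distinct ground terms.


Herbrand terms by depth:
Depth 0: 10 constants
Depth 1: 30 new terms (running total: 40)
Depth 2: 90 new terms (running total: 130)
Depth 3: 270 new terms (running total: 400)
Depth 4: 810 new terms (running total: 1210)
Depth 5: 2430 new terms (running total: 3640)
Depth 6: 7290 new terms (running total: 10930)
Depth 7: 21870 new terms (running total: 32800)
Depth 8: 65610 new terms (running total: 98410)
Depth 9: 196830 new terms (running total: 295240)
Total distinct ground terms = 295240

295240


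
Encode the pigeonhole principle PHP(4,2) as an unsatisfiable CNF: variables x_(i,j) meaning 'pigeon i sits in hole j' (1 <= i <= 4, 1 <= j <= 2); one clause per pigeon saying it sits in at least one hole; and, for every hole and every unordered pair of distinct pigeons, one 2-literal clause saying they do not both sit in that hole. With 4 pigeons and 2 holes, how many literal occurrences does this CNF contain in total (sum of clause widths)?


PHP(4,2): 4 pigeons, 2 holes, 4*2 = 8 variables.
- pigeon clauses: one per pigeon -> 4 clauses of width 2 -> 8 literals
- hole clauses: 2 holes * C(4,2) = 2 * 6 -> 12 clauses of width 2 -> 24 literals
Total literal occurrences = 8 + 24 = 32

32


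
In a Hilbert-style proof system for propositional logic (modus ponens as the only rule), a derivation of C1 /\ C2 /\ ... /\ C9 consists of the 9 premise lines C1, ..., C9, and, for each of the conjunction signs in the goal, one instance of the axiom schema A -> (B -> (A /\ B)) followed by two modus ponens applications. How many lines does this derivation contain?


Conjoining 9 premises:
- 9 premise lines
- the goal has 8 conjunction signs; each costs 1 axiom instance + 2 MP = 3 lines: 3 * 8 = 24
Total = 9 + 24 = 33 lines.

33


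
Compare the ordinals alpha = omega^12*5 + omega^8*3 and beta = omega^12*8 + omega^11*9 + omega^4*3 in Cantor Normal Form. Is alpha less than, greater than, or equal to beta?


Compare term by term from highest exponent:
alpha = omega^12*5 + omega^8*3
beta = omega^12*8 + omega^11*9 + omega^4*3
Term 1: alpha has omega^12*5, beta has omega^12*8
Term 2: alpha has omega^8*3, beta has omega^11*9
Term 3: alpha has omega^0*0, beta has omega^4*3
Result: alpha < beta

alpha < beta


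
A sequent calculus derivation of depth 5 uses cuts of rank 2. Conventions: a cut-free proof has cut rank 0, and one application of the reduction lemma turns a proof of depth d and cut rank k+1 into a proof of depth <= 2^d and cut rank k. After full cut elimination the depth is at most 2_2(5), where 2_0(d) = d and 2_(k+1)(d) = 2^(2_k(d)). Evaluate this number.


Each rank reduction sends depth d to at most 2^d; cut rank r needs r reductions.
2_0(5) = 5
2_1(5) = 2^5 = 32
2_2(5) = 2^32 = 4294967296
Cut-free depth bound = 4294967296

4294967296


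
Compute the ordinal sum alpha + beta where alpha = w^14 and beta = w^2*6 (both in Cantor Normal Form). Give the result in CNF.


Ordinal addition w^14 + w^2*6:
Leading exponent of alpha (14) > leading exponent of beta (2).
Since alpha's term has higher exponent than beta's leading term,
the sum is simply alpha followed by beta.
Result = w^14 + w^2*6

w^14 + w^2*6


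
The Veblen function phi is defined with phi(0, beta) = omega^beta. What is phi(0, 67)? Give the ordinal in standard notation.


phi(0, 67):
phi(0, beta) = omega^beta by definition.
phi(0, 67) = omega^67

omega^67


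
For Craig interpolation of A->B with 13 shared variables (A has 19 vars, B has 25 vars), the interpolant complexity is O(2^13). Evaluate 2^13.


Shared atoms = 13
Craig interpolant size bound = 2^13
= 8192

8192


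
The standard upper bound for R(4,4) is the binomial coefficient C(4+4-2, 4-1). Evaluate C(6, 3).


R(4,4) <= C(4+4-2, 4-1) = C(6, 3)
C(6, 3) = 6! / (3! * 3!)
= 20

20


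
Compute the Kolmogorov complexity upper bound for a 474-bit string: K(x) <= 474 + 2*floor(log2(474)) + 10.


floor(log2(474)) = 8
2 * 8 = 16
K(x) <= 474 + 16 + 10 = 500

500


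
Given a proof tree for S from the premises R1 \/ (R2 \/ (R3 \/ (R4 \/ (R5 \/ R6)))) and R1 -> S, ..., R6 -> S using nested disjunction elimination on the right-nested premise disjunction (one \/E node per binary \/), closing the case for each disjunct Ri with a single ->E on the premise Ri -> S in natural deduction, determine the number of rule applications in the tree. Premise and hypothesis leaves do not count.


The premise R1 \/ (R2 \/ (R3 \/ (R4 \/ (R5 \/ R6)))) contains 6 disjuncts, hence 5 binary \/ connectives.
- Each binary \/ is eliminated once: 5 \/E nodes.
- Each of the 6 cases Ri derives S by one ->E with Ri -> S: 6 ->E nodes.
Total = 5 + 6 = 11

11


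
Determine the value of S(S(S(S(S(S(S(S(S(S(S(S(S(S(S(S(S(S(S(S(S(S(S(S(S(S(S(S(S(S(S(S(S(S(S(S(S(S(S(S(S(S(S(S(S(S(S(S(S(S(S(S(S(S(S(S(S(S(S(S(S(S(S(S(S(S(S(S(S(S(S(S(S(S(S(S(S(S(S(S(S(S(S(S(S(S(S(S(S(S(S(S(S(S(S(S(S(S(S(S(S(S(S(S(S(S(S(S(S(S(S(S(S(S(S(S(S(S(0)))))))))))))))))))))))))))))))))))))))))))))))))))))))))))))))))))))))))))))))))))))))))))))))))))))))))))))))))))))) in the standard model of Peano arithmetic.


Counting successors applied to 0:
118 applications of S to 0 = 118

118


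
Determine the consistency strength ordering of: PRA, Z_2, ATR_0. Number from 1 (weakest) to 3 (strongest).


Ordering by consistency strength:
1. PRA
2. ATR_0
3. Z_2


PRA=1, Z_2=3, ATR_0=2


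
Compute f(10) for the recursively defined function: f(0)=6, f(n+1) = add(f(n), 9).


f(0) = 6
f(1) = add(f(0), 9) = add(6, 9) = 15
f(2) = add(f(1), 9) = add(15, 9) = 24
f(3) = add(f(2), 9) = add(24, 9) = 33
f(4) = add(f(3), 9) = add(33, 9) = 42
f(5) = add(f(4), 9) = add(42, 9) = 51
f(6) = add(f(5), 9) = add(51, 9) = 60
f(7) = add(f(6), 9) = add(60, 9) = 69
f(8) = add(f(7), 9) = add(69, 9) = 78
f(9) = add(f(8), 9) = add(78, 9) = 87
f(10) = add(f(9), 9) = add(87, 9) = 96


96


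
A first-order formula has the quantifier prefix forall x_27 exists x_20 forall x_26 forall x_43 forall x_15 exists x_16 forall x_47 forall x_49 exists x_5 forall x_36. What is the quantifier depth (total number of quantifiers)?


Quantifier prefix has 10 quantifier symbols.
Quantifier depth = 10

10


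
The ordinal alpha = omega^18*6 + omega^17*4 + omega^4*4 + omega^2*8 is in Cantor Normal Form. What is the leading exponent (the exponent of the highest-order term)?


CNF: omega^18*6 + omega^17*4 + omega^4*4 + omega^2*8
The leading term is omega^18*6, which has exponent 18.

18


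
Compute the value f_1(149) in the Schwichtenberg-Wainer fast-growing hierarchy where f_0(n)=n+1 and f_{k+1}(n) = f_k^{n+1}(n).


f_1(149) = f_0^150(149)
f_0 adds 1 each time, applied 150 times.
f_1(149) = 149 + 150 = 299

299


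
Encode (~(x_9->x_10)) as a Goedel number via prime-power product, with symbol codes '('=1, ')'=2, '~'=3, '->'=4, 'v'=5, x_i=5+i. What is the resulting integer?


Formula: (~(x_9->x_10))
Symbol codes: [1, 3, 1, 14, 4, 15, 2, 2]
Primes: [2, 3, 5, 7, 11, 13, 17, 19]
p_1^1 = 2^1 = 2
p_2^3 = 3^3 = 27
p_3^1 = 5^1 = 5
p_4^14 = 7^14 = 678223072849
p_5^4 = 11^4 = 14641
p_6^15 = 13^15 = 51185893014090757
p_7^2 = 17^2 = 289
p_8^2 = 19^2 = 361
Product = 14317341839473585433032611892007245820790

14317341839473585433032611892007245820790


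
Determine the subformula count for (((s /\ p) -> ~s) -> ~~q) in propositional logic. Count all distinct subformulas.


Formula: (((s /\ p) -> ~s) -> ~~q)
Subformulas found:
  1. q
  2. s
  3. p
  4. ~s
  5. ~q
  6. ~~q
  7. (s /\ p)
  8. ((s /\ p) -> ~s)
  9. (((s /\ p) -> ~s) -> ~~q)
Total distinct subformulas = 9

9
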